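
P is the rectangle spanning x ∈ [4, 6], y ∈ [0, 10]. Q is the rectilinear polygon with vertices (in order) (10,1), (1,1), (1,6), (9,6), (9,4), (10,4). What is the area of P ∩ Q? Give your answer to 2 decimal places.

The intersection is the polygon with vertices (6,1), (4,1), (4,6), (6,6).
By the shoelace formula its area is 10.00.

10.00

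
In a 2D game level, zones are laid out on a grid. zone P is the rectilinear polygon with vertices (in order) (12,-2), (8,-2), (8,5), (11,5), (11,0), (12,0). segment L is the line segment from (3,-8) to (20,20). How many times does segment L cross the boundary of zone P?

The segment meets the boundary at (10.893,5), (8,0.235).

2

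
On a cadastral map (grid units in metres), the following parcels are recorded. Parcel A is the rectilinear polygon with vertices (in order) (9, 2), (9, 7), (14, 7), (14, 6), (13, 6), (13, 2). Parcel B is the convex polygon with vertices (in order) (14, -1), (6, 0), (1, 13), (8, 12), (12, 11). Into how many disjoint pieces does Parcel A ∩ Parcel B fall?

Parcel A ∩ Parcel B is a single connected region.

1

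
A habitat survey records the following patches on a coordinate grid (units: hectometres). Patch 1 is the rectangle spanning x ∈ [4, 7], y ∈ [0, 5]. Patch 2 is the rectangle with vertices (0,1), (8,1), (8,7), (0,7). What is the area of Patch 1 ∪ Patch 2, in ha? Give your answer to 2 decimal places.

51.00

By inclusion–exclusion:
Individual areas: |Patch 1| = 15, |Patch 2| = 48.
|Patch 1∩Patch 2|: x∈[4,7], y∈[1,5] → 3·4 = 12.
|Patch 1 ∪ Patch 2| = 63 − 12 = 51.00.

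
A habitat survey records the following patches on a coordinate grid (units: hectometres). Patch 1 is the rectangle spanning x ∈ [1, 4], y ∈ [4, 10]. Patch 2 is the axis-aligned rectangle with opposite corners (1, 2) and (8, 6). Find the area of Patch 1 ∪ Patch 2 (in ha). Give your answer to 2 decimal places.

40.00

By inclusion–exclusion:
Individual areas: |Patch 1| = 18, |Patch 2| = 28.
|Patch 1∩Patch 2|: x∈[1,4], y∈[4,6] → 3·2 = 6.
|Patch 1 ∪ Patch 2| = 46 − 6 = 40.00.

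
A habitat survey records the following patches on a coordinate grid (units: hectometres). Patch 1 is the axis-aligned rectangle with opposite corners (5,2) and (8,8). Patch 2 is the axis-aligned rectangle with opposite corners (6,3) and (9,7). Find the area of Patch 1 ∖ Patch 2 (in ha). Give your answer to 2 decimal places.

|Patch 1∩Patch 2|: x∈[6,8], y∈[3,7] → 2·4 = 8.
|Patch 1| = 18.
|Patch 1 ∖ Patch 2| = |Patch 1| − |Patch 1∩Patch 2| = 18 − 8 = 10.00.

10.00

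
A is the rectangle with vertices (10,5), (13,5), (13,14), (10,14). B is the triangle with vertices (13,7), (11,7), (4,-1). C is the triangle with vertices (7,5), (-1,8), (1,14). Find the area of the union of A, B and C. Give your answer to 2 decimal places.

58.82

By inclusion–exclusion:
Individual areas: |A| = 27, |B| = 8, |C| = 27.
|A∩B| = 3.1786.
|A∩C| = 0.
|B∩C| = 0.
|A∩B∩C| = 0.
|A ∪ B ∪ C| = 62 − 3.1786 + 0 = 58.82.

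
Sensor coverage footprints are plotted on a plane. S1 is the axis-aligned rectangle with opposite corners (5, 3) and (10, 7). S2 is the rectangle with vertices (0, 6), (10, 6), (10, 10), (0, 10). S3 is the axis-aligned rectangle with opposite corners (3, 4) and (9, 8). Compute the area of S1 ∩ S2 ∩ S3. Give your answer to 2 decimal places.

The intersection is the polygon with vertices (5,6), (5,7), (9,7), (9,6).
By the shoelace formula its area is 4.00.

4.00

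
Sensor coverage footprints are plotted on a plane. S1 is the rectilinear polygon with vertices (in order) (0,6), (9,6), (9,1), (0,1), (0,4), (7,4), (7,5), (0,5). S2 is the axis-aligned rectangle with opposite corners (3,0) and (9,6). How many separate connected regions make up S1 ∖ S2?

2

S1 ∖ S2 splits into 2 disjoint pieces (area 3, area 9).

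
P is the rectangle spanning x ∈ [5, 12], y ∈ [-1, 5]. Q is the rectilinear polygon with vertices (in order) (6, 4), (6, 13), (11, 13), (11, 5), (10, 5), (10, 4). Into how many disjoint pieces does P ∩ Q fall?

1

P ∩ Q is a single connected region.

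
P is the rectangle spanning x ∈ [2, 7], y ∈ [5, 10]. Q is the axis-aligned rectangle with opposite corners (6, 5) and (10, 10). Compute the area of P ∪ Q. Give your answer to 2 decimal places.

By inclusion–exclusion:
Individual areas: |P| = 25, |Q| = 20.
|P∩Q|: x∈[6,7], y∈[5,10] → 1·5 = 5.
|P ∪ Q| = 45 − 5 = 40.00.

40.00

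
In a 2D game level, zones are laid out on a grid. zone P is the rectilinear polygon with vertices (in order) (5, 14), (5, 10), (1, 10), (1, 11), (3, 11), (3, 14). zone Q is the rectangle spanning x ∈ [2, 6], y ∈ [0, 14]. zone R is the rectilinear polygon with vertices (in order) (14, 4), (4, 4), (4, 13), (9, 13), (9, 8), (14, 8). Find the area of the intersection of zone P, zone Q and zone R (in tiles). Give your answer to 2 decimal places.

3.00

The intersection is the polygon with vertices (4,10), (4,13), (5,13), (5,10).
By the shoelace formula its area is 3.00.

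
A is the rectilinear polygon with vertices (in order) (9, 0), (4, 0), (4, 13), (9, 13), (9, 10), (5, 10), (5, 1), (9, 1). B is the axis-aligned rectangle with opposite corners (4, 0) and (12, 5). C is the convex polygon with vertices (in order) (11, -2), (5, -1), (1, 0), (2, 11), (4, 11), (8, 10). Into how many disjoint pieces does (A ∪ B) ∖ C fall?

(A ∪ B) ∖ C splits into 2 disjoint pieces (area 13, area 10.625).

2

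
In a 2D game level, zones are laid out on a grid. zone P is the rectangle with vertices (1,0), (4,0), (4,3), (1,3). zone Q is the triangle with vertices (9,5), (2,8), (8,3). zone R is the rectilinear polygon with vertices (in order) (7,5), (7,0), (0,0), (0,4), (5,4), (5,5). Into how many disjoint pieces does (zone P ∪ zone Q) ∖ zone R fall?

(zone P ∪ zone Q) ∖ zone R is a single connected region.

1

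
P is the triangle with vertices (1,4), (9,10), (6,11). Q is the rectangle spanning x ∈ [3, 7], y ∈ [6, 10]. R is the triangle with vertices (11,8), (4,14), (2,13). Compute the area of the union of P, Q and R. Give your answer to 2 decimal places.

By inclusion–exclusion:
Individual areas: |P| = 13, |Q| = 16, |R| = 9.5.
|P∩Q| = 8.1762.
|P∩R| = 1.3242.
|Q∩R| = 0.
|P∩Q∩R| = 0.
|P ∪ Q ∪ R| = 38.5 − 9.5004 + 0 = 29.00.

29.00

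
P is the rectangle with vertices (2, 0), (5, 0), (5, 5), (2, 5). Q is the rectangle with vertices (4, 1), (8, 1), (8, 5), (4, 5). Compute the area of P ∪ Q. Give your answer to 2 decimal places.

By inclusion–exclusion:
Individual areas: |P| = 15, |Q| = 16.
|P∩Q|: x∈[4,5], y∈[1,5] → 1·4 = 4.
|P ∪ Q| = 31 − 4 = 27.00.

27.00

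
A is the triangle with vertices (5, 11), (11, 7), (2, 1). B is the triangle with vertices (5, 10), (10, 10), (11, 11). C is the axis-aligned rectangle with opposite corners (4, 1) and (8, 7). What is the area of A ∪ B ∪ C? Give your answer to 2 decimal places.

By inclusion–exclusion:
Individual areas: |A| = 36, |B| = 2.5, |C| = 24.
|A∩B| = 0.15.
|A∩C| = 13.3333.
|B∩C| = 0.
|A∩B∩C| = 0.
|A ∪ B ∪ C| = 62.5 − 13.4833 + 0 = 49.02.

49.02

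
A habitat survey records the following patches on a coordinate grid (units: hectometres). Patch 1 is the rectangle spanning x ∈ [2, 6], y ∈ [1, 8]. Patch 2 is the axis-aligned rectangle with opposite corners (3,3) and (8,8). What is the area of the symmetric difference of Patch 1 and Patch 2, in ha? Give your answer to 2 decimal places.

|Patch 1∩Patch 2|: x∈[3,6], y∈[3,8] → 3·5 = 15.
|Patch 1 △ Patch 2| = |Patch 1| + |Patch 2| − 2·|Patch 1∩Patch 2| = 28 + 25 − 30 = 23.00.

23.00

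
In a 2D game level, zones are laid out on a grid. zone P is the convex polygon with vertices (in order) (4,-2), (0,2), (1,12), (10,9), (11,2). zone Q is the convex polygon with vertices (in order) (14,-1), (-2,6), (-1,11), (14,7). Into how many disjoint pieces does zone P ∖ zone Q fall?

2

zone P ∖ zone Q splits into 2 disjoint pieces (area 30.8497, area 11.2792).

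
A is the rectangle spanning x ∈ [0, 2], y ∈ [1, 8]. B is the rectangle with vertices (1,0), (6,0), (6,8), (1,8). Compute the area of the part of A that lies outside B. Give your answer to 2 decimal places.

|A∩B|: x∈[1,2], y∈[1,8] → 1·7 = 7.
|A| = 14.
|A ∖ B| = |A| − |A∩B| = 14 − 7 = 7.00.

7.00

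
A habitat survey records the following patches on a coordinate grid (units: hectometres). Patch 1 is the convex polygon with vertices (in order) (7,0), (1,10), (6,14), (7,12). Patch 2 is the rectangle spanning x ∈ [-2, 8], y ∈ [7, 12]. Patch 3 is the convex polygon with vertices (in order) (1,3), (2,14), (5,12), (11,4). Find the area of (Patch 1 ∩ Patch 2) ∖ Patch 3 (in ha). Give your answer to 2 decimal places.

|Patch 1 ∩ Patch 2| = 24.8.
|(Patch 1 ∩ Patch 2) ∩ Patch 3| = 21.6656.
|(Patch 1 ∩ Patch 2) ∖ Patch 3| = 24.8 − 21.6656 = 3.13.

3.13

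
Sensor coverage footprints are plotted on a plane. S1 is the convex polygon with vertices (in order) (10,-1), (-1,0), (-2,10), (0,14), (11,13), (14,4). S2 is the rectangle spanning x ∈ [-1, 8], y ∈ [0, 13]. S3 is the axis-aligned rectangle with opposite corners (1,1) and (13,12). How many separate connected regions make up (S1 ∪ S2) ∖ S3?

2

(S1 ∪ S2) ∖ S3 splits into 2 disjoint pieces (area 64.0167, area 2.125).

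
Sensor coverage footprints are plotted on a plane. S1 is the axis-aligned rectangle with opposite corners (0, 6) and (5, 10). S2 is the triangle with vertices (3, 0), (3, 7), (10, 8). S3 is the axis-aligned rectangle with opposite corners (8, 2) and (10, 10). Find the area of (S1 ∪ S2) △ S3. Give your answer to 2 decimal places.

|S1 ∪ S2| = 42.2143.
|(S1 ∪ S2) ∩ S3| = 2.
|(S1 ∪ S2) △ S3| = 42.2143 + 16 − 4 = 54.21.

54.21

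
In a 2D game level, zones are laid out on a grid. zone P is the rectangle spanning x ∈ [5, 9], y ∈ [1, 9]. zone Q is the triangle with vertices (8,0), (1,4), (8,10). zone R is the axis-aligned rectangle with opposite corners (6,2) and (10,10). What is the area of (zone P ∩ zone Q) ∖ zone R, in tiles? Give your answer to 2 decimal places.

|zone P ∩ zone Q| = 22.1131.
|(zone P ∩ zone Q) ∩ zone R| = 13.7024.
|(zone P ∩ zone Q) ∖ zone R| = 22.1131 − 13.7024 = 8.41.

8.41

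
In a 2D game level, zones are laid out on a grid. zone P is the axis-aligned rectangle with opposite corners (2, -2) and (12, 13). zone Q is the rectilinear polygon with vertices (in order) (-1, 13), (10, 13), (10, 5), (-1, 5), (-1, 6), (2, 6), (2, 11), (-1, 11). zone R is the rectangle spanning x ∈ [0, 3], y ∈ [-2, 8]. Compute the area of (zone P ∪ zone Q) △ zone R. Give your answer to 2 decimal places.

|zone P ∪ zone Q| = 159.
|(zone P ∪ zone Q) ∩ zone R| = 12.
|(zone P ∪ zone Q) △ zone R| = 159 + 30 − 24 = 165.00.

165.00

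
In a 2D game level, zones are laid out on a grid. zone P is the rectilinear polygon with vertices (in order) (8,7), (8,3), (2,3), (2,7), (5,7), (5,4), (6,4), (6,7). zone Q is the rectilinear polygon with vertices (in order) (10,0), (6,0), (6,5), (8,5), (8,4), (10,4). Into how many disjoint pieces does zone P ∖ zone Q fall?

zone P ∖ zone Q splits into 2 disjoint pieces (area 4, area 13).

2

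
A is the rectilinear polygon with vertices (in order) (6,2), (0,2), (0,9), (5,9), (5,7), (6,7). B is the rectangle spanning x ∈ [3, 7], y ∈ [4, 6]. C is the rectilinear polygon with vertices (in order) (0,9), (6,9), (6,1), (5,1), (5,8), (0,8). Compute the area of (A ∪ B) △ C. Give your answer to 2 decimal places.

|A ∪ B| = 42.
|(A ∪ B) ∩ C| = 10.
|(A ∪ B) △ C| = 42 + 13 − 20 = 35.00.

35.00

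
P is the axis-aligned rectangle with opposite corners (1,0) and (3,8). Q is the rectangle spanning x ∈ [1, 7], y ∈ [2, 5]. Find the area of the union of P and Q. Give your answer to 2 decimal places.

By inclusion–exclusion:
Individual areas: |P| = 16, |Q| = 18.
|P∩Q|: x∈[1,3], y∈[2,5] → 2·3 = 6.
|P ∪ Q| = 34 − 6 = 28.00.

28.00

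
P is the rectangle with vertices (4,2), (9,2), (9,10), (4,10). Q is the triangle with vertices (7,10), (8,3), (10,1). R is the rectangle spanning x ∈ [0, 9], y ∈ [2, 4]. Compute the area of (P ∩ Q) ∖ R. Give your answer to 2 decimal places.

|P ∩ Q| = 5.
|(P ∩ Q) ∩ R| = 1.5714.
|(P ∩ Q) ∖ R| = 5 − 1.5714 = 3.43.

3.43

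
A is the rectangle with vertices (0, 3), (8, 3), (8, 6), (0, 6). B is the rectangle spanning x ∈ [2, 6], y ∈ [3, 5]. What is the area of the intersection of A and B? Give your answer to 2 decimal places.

|A∩B|: x∈[2,6], y∈[3,5] → 4·2 = 8.

8.00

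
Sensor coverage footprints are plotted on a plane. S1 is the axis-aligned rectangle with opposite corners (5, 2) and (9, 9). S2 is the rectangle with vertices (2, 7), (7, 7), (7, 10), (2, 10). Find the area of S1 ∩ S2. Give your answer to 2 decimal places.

4.00

|S1∩S2|: x∈[5,7], y∈[7,9] → 2·2 = 4.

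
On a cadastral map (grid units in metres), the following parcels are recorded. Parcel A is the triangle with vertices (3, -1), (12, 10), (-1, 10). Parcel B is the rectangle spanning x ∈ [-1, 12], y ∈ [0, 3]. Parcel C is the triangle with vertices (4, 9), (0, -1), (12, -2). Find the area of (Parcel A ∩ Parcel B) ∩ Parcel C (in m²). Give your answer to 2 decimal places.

8.86

The region (Parcel A ∩ Parcel B) ∩ Parcel C is the polygon with vertices (2.636,0), (1.571,2.929), (1.6,3), (6.273,3), (3.818,0).
By the shoelace formula its area is 8.86.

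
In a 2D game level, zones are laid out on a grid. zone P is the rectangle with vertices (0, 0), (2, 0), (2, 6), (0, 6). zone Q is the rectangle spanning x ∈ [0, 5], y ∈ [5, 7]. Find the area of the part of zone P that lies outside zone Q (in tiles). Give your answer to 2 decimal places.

|zone P∩zone Q|: x∈[0,2], y∈[5,6] → 2·1 = 2.
|zone P| = 12.
|zone P ∖ zone Q| = |zone P| − |zone P∩zone Q| = 12 − 2 = 10.00.

10.00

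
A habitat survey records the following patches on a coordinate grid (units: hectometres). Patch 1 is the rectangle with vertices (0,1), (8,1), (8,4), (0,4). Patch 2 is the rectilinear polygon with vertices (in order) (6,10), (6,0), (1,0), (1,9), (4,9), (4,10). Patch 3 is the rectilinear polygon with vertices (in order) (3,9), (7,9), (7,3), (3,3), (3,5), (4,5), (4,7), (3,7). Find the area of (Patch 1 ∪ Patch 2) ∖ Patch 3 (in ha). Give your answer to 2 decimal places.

|Patch 1 ∪ Patch 2| = 56.
|(Patch 1 ∪ Patch 2) ∩ Patch 3| = 17.
|(Patch 1 ∪ Patch 2) ∖ Patch 3| = 56 − 17 = 39.00.

39.00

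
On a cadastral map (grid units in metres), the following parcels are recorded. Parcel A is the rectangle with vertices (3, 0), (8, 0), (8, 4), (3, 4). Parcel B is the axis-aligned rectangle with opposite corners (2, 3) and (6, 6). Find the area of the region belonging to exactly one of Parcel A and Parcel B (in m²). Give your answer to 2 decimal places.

26.00

|Parcel A∩Parcel B|: x∈[3,6], y∈[3,4] → 3·1 = 3.
|Parcel A △ Parcel B| = |Parcel A| + |Parcel B| − 2·|Parcel A∩Parcel B| = 20 + 12 − 6 = 26.00.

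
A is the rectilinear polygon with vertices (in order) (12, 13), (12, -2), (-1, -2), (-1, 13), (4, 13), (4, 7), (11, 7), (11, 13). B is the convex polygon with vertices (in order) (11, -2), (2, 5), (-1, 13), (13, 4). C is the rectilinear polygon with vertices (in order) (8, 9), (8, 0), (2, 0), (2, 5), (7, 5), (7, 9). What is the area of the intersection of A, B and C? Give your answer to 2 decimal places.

16.00

The intersection is the polygon with vertices (2,5), (7,5), (7,7), (8,7), (8,0.333).
By the shoelace formula its area is 16.00.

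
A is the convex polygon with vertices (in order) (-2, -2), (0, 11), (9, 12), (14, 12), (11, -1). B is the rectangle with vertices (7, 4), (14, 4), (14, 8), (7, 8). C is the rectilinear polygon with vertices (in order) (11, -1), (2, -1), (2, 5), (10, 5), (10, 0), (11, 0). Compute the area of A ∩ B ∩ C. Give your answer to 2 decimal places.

The intersection is the polygon with vertices (7,4), (7,5), (10,5), (10,4).
By the shoelace formula its area is 3.00.

3.00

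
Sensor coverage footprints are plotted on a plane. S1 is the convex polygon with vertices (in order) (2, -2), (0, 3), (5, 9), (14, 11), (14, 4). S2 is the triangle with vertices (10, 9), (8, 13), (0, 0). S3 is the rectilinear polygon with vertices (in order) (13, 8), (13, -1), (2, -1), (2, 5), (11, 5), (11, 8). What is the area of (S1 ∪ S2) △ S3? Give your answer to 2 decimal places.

|S1 ∪ S2| = 113.693.
|(S1 ∪ S2) ∩ S3| = 51.75.
|(S1 ∪ S2) △ S3| = 113.693 + 72 − 103.5 = 82.19.

82.19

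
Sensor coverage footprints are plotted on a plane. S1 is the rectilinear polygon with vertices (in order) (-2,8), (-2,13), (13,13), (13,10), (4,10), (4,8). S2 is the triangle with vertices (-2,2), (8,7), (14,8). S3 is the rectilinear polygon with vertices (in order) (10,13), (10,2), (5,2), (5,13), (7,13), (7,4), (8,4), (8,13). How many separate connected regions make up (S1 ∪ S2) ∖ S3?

(S1 ∪ S2) ∖ S3 splits into 6 disjoint pieces (area 33, area 3, area 9, area 1.6667, area 1.1875, area 3.0625).

6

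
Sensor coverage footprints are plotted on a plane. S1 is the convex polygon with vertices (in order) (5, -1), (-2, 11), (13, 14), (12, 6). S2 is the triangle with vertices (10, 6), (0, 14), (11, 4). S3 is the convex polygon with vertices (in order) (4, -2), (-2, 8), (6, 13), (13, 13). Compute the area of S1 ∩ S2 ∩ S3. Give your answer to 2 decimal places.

3.85

The intersection is the polygon with vertices (9.189,6.649), (8.8,6), (3.096,11.185), (3.333,11.333).
By the shoelace formula its area is 3.85.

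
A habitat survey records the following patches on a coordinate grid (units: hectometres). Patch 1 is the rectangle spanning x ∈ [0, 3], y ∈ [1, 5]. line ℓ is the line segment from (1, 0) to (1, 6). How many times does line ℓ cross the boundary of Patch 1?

The segment meets the boundary at (1,5), (1,1).

2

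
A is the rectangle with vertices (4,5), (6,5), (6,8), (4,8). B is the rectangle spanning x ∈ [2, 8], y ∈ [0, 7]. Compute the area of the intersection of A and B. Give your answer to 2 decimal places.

|A∩B|: x∈[4,6], y∈[5,7] → 2·2 = 4.

4.00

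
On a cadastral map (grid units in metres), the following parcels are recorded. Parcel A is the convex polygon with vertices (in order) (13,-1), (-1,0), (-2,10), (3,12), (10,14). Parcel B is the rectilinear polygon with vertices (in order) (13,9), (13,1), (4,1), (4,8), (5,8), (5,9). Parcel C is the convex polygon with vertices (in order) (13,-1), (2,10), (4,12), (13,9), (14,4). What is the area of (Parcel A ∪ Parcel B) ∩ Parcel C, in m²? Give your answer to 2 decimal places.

65.89

The region (Parcel A ∪ Parcel B) ∩ Parcel C is the polygon with vertices (11,9), (13,9), (13,1), (12.6,1), (13,-1), (2,10), (4,12), (10.857,9.714).
By the shoelace formula its area is 65.89.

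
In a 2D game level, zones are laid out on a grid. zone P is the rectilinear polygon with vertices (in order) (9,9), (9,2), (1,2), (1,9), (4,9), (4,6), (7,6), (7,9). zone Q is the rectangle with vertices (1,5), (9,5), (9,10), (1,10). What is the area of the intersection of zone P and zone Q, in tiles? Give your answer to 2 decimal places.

The intersection is the polygon with vertices (9,5), (1,5), (1,9), (4,9), (4,6), (7,6), (7,9), (9,9).
By the shoelace formula its area is 23.00.

23.00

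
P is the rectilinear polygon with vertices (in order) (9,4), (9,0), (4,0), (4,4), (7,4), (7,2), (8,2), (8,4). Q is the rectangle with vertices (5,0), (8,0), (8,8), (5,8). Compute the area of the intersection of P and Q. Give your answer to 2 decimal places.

10.00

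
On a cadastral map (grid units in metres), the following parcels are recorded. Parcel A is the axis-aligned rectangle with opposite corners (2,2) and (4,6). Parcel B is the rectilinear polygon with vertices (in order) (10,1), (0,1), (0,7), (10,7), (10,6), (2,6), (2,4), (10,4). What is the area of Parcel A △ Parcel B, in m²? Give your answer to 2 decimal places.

|Parcel A| = 8, |Parcel B| = 44, |Parcel A∩Parcel B| = 4.
|Parcel A △ Parcel B| = |Parcel A| + |Parcel B| − 2·|Parcel A∩Parcel B| = 8 + 44 − 8 = 44.00.

44.00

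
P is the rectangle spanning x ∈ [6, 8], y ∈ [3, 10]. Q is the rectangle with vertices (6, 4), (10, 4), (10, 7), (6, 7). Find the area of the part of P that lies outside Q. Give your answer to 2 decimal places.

8.00

|P∩Q|: x∈[6,8], y∈[4,7] → 2·3 = 6.
|P| = 14.
|P ∖ Q| = |P| − |P∩Q| = 14 − 6 = 8.00.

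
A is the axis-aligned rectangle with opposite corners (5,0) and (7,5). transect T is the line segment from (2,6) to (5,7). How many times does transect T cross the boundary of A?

0

The segment lies entirely outside A and never meets its boundary.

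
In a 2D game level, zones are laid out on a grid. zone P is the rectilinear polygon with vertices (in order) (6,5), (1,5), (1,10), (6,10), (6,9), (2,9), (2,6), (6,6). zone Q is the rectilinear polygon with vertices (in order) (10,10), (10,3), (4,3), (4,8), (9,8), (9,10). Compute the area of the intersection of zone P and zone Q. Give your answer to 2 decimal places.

The intersection is the polygon with vertices (4,5), (4,6), (6,6), (6,5).
By the shoelace formula its area is 2.00.

2.00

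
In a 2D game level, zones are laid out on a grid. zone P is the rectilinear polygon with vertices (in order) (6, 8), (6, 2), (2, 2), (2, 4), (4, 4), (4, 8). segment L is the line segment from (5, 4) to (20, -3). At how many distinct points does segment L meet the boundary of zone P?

The segment meets the boundary at (6,3.533).

1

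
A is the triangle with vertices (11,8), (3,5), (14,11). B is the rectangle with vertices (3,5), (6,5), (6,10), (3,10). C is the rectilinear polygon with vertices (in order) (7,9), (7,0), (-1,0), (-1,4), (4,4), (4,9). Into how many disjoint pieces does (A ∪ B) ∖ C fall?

(A ∪ B) ∖ C splits into 2 disjoint pieces (area 7, area 6.1364).

2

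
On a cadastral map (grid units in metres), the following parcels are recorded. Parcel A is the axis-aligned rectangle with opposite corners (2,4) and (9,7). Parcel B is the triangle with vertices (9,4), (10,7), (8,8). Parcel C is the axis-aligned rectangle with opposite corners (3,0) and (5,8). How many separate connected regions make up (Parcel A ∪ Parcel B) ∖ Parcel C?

(Parcel A ∪ Parcel B) ∖ Parcel C splits into 2 disjoint pieces (area 3, area 14.375).

2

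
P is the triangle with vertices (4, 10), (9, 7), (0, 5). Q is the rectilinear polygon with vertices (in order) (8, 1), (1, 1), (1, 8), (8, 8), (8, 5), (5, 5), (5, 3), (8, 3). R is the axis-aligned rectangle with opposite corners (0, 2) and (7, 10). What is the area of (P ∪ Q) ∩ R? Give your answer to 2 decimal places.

|P ∪ Q| = 48.8583.
|(P ∪ Q) ∩ R| = 37.41.

37.41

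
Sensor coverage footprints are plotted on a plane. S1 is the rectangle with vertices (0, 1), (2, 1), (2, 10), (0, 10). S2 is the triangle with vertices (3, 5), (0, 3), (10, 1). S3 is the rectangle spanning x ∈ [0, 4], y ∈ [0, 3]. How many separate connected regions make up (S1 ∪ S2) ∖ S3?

(S1 ∪ S2) ∖ S3 is a single connected region.

1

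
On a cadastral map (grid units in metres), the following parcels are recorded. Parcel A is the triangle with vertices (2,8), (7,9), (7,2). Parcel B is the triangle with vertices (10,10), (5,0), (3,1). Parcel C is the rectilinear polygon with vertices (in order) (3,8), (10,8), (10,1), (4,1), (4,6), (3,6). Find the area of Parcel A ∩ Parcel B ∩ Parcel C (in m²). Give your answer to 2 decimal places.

2.83

The intersection is the polygon with vertices (6.375,2.75), (5.333,4), (7,6.143), (7,4).
By the shoelace formula its area is 2.83.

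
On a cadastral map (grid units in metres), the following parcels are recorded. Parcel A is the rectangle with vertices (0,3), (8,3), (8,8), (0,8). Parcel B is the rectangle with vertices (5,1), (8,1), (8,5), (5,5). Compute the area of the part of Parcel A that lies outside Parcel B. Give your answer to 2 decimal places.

|Parcel A∩Parcel B|: x∈[5,8], y∈[3,5] → 3·2 = 6.
|Parcel A| = 40.
|Parcel A ∖ Parcel B| = |Parcel A| − |Parcel A∩Parcel B| = 40 − 6 = 34.00.

34.00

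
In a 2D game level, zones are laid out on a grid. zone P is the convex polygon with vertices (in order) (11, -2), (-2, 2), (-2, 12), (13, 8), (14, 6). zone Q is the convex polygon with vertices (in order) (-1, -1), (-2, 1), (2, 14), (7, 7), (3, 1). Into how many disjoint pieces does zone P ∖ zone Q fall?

zone P ∖ zone Q splits into 2 disjoint pieces (area 79.1157, area 17.0633).

2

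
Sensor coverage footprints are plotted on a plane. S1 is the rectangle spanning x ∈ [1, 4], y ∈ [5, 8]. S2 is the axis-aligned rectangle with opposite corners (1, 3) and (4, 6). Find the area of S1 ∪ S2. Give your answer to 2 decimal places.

15.00

By inclusion–exclusion:
Individual areas: |S1| = 9, |S2| = 9.
|S1∩S2|: x∈[1,4], y∈[5,6] → 3·1 = 3.
|S1 ∪ S2| = 18 − 3 = 15.00.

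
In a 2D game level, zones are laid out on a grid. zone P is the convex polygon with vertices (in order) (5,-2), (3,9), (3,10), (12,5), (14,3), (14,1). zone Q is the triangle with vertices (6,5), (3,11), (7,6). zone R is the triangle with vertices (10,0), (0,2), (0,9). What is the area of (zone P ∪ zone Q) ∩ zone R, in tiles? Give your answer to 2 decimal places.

The region (zone P ∪ zone Q) ∩ zone R is the polygon with vertices (3.587,5.772), (10,0), (4.434,1.113).
By the shoelace formula its area is 12.49.

12.49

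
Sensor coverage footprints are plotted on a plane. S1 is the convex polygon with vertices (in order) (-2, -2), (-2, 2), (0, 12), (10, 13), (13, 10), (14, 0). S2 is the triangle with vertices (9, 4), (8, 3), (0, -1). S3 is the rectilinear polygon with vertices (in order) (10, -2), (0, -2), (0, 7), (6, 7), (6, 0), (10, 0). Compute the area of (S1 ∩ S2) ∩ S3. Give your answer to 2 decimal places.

The region (S1 ∩ S2) ∩ S3 is the polygon with vertices (0,-1), (6,2.333), (6,2).
By the shoelace formula its area is 1.00.

1.00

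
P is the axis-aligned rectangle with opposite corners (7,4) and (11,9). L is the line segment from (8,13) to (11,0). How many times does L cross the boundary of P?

2

The segment meets the boundary at (10.077,4), (8.923,9).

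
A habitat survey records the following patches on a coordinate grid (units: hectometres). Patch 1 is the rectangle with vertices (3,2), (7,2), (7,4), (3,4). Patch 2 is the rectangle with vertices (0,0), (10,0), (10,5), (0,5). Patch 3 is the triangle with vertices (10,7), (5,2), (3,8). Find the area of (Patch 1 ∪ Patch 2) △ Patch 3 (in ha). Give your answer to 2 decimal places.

58.00

|Patch 1 ∪ Patch 2| = 50.
|(Patch 1 ∪ Patch 2) ∩ Patch 3| = 6.
|(Patch 1 ∪ Patch 2) △ Patch 3| = 50 + 20 − 12 = 58.00.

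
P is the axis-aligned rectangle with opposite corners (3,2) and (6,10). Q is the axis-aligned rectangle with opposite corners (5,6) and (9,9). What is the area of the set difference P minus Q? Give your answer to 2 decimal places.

|P∩Q|: x∈[5,6], y∈[6,9] → 1·3 = 3.
|P| = 24.
|P ∖ Q| = |P| − |P∩Q| = 24 − 3 = 21.00.

21.00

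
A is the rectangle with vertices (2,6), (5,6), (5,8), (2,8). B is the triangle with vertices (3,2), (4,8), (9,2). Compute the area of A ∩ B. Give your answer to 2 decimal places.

The intersection is the polygon with vertices (5,6), (3.667,6), (4,8), (5,6.8).
By the shoelace formula its area is 1.73.

1.73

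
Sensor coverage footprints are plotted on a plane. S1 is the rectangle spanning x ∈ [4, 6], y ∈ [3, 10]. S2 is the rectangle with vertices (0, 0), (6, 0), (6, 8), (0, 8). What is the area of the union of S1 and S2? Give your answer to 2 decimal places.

52.00

By inclusion–exclusion:
Individual areas: |S1| = 14, |S2| = 48.
|S1∩S2|: x∈[4,6], y∈[3,8] → 2·5 = 10.
|S1 ∪ S2| = 62 − 10 = 52.00.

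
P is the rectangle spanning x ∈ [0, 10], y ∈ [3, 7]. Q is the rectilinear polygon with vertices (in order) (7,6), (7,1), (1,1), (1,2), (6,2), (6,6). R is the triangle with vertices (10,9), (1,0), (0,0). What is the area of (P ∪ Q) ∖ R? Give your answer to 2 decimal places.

|P ∪ Q| = 47.
|(P ∪ Q) ∩ R| = 2.6111.
|(P ∪ Q) ∖ R| = 47 − 2.6111 = 44.39.

44.39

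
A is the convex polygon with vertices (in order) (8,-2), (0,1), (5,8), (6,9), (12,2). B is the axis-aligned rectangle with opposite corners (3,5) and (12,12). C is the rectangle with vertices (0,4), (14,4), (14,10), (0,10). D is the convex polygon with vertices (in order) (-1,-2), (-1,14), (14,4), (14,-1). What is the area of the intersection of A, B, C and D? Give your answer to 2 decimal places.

The intersection is the polygon with vertices (9.429,5), (3,5), (3,5.2), (5,8), (6,9).
By the shoelace formula its area is 13.56.

13.56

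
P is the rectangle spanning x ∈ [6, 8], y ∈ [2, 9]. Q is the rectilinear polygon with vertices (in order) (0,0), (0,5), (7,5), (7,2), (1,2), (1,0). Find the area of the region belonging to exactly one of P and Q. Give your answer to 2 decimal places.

|P| = 14, |Q| = 23, |P∩Q| = 3.
|P △ Q| = |P| + |Q| − 2·|P∩Q| = 14 + 23 − 6 = 31.00.

31.00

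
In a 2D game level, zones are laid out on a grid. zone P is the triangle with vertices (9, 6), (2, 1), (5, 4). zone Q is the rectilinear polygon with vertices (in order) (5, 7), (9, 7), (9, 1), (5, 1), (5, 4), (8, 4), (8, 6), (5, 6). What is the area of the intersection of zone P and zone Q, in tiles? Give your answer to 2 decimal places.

0.62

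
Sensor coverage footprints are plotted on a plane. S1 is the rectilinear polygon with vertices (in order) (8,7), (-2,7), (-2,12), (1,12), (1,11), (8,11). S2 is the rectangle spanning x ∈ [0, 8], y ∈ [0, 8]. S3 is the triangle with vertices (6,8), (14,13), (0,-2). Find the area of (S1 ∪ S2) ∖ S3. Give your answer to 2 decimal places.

|S1 ∪ S2| = 99.
|(S1 ∪ S2) ∩ S3| = 16.2976.
|(S1 ∪ S2) ∖ S3| = 99 − 16.2976 = 82.70.

82.70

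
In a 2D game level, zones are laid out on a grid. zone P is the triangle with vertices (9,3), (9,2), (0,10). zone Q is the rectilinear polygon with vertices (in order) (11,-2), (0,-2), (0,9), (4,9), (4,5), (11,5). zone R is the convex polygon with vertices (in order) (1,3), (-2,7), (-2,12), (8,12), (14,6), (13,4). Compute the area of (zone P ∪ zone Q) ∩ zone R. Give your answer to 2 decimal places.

|zone P ∪ zone Q| = 94.2004.
|(zone P ∪ zone Q) ∩ zone R| = 34.37.

34.37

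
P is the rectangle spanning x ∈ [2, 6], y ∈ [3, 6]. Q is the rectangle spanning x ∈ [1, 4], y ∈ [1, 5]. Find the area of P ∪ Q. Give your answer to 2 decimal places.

By inclusion–exclusion:
Individual areas: |P| = 12, |Q| = 12.
|P∩Q|: x∈[2,4], y∈[3,5] → 2·2 = 4.
|P ∪ Q| = 24 − 4 = 20.00.

20.00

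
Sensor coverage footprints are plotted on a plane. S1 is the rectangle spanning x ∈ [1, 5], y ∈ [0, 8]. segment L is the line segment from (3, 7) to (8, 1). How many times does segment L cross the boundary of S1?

The segment meets the boundary at (5,4.6).

1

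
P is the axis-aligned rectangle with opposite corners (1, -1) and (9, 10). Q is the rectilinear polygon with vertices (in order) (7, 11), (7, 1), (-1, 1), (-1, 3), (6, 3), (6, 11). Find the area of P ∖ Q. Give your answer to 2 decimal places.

|P| = 88, |P∩Q| = 19.
|P ∖ Q| = |P| − |P∩Q| = 88 − 19 = 69.00.

69.00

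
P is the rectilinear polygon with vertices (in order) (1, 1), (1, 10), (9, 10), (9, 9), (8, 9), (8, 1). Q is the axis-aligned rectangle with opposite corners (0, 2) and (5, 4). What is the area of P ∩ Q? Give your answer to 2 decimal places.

8.00

The intersection is the polygon with vertices (1,4), (5,4), (5,2), (1,2).
By the shoelace formula its area is 8.00.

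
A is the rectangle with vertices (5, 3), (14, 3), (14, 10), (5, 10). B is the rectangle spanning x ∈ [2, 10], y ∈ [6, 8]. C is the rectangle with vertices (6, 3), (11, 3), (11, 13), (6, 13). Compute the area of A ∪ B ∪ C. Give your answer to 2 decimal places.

By inclusion–exclusion:
Individual areas: |A| = 63, |B| = 16, |C| = 50.
|A∩B|: x∈[5,10], y∈[6,8] → 5·2 = 10.
|A∩C|: x∈[6,11], y∈[3,10] → 5·7 = 35.
|B∩C|: x∈[6,10], y∈[6,8] → 4·2 = 8.
|A∩B∩C| = 8.
|A ∪ B ∪ C| = 129 − 53 + 8 = 84.00.

84.00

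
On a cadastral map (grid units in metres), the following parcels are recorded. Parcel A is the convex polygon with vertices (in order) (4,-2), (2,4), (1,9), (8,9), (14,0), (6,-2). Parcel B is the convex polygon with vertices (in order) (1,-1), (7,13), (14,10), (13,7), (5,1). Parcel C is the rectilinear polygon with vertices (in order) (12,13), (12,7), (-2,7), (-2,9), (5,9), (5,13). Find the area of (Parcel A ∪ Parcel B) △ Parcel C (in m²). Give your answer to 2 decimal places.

|Parcel A ∪ Parcel B| = 130.0992.
|(Parcel A ∪ Parcel B) ∩ Parcel C| = 39.6714.
|(Parcel A ∪ Parcel B) △ Parcel C| = 130.0992 + 56 − 79.3429 = 106.76.

106.76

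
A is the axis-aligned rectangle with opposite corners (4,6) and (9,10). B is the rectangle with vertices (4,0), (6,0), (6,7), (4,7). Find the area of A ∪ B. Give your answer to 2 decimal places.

By inclusion–exclusion:
Individual areas: |A| = 20, |B| = 14.
|A∩B|: x∈[4,6], y∈[6,7] → 2·1 = 2.
|A ∪ B| = 34 − 2 = 32.00.

32.00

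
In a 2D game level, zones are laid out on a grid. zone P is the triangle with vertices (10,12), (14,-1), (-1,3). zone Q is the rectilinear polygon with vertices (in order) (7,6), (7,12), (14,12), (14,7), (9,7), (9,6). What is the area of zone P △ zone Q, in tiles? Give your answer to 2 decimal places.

|zone P| = 89.5, |zone Q| = 37, |zone P∩zone Q| = 17.1643.
|zone P △ zone Q| = |zone P| + |zone Q| − 2·|zone P∩zone Q| = 89.5 + 37 − 34.3287 = 92.17.

92.17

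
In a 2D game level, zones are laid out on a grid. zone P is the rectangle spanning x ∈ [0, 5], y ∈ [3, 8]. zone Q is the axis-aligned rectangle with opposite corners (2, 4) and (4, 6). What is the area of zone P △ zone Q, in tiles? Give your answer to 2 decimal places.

|zone P∩zone Q|: x∈[2,4], y∈[4,6] → 2·2 = 4.
|zone P △ zone Q| = |zone P| + |zone Q| − 2·|zone P∩zone Q| = 25 + 4 − 8 = 21.00.

21.00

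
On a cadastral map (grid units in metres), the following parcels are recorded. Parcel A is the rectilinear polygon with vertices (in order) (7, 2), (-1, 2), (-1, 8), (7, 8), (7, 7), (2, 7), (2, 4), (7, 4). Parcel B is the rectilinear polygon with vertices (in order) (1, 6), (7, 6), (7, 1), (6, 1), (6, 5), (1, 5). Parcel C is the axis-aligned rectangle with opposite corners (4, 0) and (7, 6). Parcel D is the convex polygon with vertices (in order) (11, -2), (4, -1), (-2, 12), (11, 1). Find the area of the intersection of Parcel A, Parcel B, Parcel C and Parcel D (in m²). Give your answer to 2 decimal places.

2.00

The intersection is the polygon with vertices (7,4), (7,2), (6,2), (6,4).
By the shoelace formula its area is 2.00.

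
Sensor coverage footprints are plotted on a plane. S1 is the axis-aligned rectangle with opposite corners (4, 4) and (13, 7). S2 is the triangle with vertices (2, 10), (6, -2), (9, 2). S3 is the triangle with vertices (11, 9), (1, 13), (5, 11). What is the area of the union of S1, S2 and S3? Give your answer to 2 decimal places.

By inclusion–exclusion:
Individual areas: |S1| = 27, |S2| = 26, |S3| = 2.
|S1∩S2| = 5.8125.
|S1∩S3| = 0.
|S2∩S3| = 0.
|S1∩S2∩S3| = 0.
|S1 ∪ S2 ∪ S3| = 55 − 5.8125 + 0 = 49.19.

49.19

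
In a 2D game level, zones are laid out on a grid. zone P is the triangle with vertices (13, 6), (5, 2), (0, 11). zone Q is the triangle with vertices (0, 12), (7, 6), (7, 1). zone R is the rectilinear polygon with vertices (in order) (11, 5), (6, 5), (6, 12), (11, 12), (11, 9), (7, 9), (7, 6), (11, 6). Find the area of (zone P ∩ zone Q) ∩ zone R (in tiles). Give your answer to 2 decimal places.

1.43

The region (zone P ∩ zone Q) ∩ zone R is the polygon with vertices (7,6), (7,5), (6,5), (6,6.857).
By the shoelace formula its area is 1.43.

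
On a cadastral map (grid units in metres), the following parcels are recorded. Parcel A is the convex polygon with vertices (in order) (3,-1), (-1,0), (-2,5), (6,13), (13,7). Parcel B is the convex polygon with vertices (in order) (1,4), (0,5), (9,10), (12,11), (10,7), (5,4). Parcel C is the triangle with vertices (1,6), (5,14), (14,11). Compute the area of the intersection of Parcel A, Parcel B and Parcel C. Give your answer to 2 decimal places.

3.15

The intersection is the polygon with vertices (9,10), (9.36,10.12), (10.088,9.496), (3.6,7).
By the shoelace formula its area is 3.15.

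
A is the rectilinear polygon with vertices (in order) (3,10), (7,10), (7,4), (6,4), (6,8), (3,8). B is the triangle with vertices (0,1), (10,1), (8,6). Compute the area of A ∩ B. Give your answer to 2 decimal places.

The intersection is the polygon with vertices (7,4), (6,4), (6,4.75), (7,5.375).
By the shoelace formula its area is 1.06.

1.06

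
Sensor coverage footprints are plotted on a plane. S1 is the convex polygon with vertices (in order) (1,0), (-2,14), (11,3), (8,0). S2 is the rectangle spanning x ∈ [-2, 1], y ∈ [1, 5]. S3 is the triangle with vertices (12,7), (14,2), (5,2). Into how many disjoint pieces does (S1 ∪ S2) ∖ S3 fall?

1

(S1 ∪ S2) ∖ S3 is a single connected region.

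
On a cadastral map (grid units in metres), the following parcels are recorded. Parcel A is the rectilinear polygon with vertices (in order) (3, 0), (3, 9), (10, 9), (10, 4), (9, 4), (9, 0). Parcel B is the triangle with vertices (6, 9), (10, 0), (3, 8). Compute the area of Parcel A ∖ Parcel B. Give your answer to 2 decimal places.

44.05

|Parcel A| = 59, |Parcel A∩Parcel B| = 14.9464.
|Parcel A ∖ Parcel B| = |Parcel A| − |Parcel A∩Parcel B| = 59 − 14.9464 = 44.05.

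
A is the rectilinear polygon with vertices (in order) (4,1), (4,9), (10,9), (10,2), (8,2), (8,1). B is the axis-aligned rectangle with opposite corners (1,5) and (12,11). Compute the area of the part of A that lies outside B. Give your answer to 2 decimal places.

|A| = 46, |A∩B| = 24.
|A ∖ B| = |A| − |A∩B| = 46 − 24 = 22.00.

22.00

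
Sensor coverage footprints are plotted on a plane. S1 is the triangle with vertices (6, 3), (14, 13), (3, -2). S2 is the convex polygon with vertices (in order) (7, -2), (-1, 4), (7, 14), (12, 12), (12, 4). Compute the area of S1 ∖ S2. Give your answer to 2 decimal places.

|S1| = 5, |S1∩S2| = 4.5058.
|S1 ∖ S2| = |S1| − |S1∩S2| = 5 − 4.5058 = 0.49.

0.49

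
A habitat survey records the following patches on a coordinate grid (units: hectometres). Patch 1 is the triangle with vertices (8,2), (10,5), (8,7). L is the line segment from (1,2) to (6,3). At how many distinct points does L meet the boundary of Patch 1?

0

The segment lies entirely outside Patch 1 and never meets its boundary.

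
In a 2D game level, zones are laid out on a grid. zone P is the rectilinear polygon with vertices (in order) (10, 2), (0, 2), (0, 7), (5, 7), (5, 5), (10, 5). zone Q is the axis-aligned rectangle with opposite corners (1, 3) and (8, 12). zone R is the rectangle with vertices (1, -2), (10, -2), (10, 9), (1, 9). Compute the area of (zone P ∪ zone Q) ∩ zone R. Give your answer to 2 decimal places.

The region (zone P ∪ zone Q) ∩ zone R is the polygon with vertices (1,9), (8,9), (8,5), (10,5), (10,2), (1,2), (1,7).
By the shoelace formula its area is 55.00.

55.00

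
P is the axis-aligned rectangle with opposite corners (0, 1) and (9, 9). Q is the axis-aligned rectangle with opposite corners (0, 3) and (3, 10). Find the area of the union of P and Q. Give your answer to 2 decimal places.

75.00

By inclusion–exclusion:
Individual areas: |P| = 72, |Q| = 21.
|P∩Q|: x∈[0,3], y∈[3,9] → 3·6 = 18.
|P ∪ Q| = 93 − 18 = 75.00.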